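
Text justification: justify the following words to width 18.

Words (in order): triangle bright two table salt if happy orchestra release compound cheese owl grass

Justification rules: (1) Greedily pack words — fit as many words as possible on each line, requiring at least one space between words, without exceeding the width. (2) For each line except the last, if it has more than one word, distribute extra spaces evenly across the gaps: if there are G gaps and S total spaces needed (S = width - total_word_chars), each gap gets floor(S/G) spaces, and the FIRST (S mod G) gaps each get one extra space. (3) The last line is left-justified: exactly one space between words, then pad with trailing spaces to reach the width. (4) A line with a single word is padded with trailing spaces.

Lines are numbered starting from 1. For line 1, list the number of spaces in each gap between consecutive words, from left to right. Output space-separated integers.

Answer: 4

Derivation:
Line 1: ['triangle', 'bright'] (min_width=15, slack=3)
Line 2: ['two', 'table', 'salt', 'if'] (min_width=17, slack=1)
Line 3: ['happy', 'orchestra'] (min_width=15, slack=3)
Line 4: ['release', 'compound'] (min_width=16, slack=2)
Line 5: ['cheese', 'owl', 'grass'] (min_width=16, slack=2)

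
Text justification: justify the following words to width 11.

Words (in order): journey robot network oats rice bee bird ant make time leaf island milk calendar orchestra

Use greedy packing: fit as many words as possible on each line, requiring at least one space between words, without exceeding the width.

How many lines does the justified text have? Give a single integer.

Answer: 10

Derivation:
Line 1: ['journey'] (min_width=7, slack=4)
Line 2: ['robot'] (min_width=5, slack=6)
Line 3: ['network'] (min_width=7, slack=4)
Line 4: ['oats', 'rice'] (min_width=9, slack=2)
Line 5: ['bee', 'bird'] (min_width=8, slack=3)
Line 6: ['ant', 'make'] (min_width=8, slack=3)
Line 7: ['time', 'leaf'] (min_width=9, slack=2)
Line 8: ['island', 'milk'] (min_width=11, slack=0)
Line 9: ['calendar'] (min_width=8, slack=3)
Line 10: ['orchestra'] (min_width=9, slack=2)
Total lines: 10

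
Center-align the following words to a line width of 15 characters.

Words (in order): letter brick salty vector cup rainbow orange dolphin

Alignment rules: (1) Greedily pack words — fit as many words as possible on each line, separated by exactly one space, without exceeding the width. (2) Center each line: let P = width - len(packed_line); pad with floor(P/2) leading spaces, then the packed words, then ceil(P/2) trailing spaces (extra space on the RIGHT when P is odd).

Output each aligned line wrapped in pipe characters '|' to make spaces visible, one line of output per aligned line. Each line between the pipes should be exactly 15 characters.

Answer: | letter brick  |
| salty vector  |
|  cup rainbow  |
|orange dolphin |

Derivation:
Line 1: ['letter', 'brick'] (min_width=12, slack=3)
Line 2: ['salty', 'vector'] (min_width=12, slack=3)
Line 3: ['cup', 'rainbow'] (min_width=11, slack=4)
Line 4: ['orange', 'dolphin'] (min_width=14, slack=1)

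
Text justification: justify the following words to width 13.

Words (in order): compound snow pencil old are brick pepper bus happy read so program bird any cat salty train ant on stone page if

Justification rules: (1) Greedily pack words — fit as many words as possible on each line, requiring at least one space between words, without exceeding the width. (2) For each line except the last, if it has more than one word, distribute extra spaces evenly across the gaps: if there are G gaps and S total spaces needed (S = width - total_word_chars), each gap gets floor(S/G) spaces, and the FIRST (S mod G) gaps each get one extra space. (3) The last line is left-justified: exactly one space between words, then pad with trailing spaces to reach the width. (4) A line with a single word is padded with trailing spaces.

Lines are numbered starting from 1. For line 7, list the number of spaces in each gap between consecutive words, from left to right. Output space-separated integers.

Line 1: ['compound', 'snow'] (min_width=13, slack=0)
Line 2: ['pencil', 'old'] (min_width=10, slack=3)
Line 3: ['are', 'brick'] (min_width=9, slack=4)
Line 4: ['pepper', 'bus'] (min_width=10, slack=3)
Line 5: ['happy', 'read', 'so'] (min_width=13, slack=0)
Line 6: ['program', 'bird'] (min_width=12, slack=1)
Line 7: ['any', 'cat', 'salty'] (min_width=13, slack=0)
Line 8: ['train', 'ant', 'on'] (min_width=12, slack=1)
Line 9: ['stone', 'page', 'if'] (min_width=13, slack=0)

Answer: 1 1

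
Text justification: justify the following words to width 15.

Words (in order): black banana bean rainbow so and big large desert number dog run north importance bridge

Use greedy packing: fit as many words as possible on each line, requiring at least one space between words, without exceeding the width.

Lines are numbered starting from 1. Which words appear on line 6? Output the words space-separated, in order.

Answer: importance

Derivation:
Line 1: ['black', 'banana'] (min_width=12, slack=3)
Line 2: ['bean', 'rainbow', 'so'] (min_width=15, slack=0)
Line 3: ['and', 'big', 'large'] (min_width=13, slack=2)
Line 4: ['desert', 'number'] (min_width=13, slack=2)
Line 5: ['dog', 'run', 'north'] (min_width=13, slack=2)
Line 6: ['importance'] (min_width=10, slack=5)
Line 7: ['bridge'] (min_width=6, slack=9)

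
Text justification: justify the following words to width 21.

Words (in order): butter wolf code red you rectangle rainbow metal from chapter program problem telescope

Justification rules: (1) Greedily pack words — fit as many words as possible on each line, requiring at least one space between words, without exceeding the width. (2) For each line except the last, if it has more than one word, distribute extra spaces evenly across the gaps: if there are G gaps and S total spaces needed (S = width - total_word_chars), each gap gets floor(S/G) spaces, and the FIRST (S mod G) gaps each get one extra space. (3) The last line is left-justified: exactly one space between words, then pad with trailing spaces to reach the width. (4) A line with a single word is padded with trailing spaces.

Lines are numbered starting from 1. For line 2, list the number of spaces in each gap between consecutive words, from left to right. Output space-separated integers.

Answer: 1 1

Derivation:
Line 1: ['butter', 'wolf', 'code', 'red'] (min_width=20, slack=1)
Line 2: ['you', 'rectangle', 'rainbow'] (min_width=21, slack=0)
Line 3: ['metal', 'from', 'chapter'] (min_width=18, slack=3)
Line 4: ['program', 'problem'] (min_width=15, slack=6)
Line 5: ['telescope'] (min_width=9, slack=12)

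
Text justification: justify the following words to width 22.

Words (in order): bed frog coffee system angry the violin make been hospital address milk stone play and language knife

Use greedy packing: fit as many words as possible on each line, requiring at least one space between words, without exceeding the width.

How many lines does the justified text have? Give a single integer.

Line 1: ['bed', 'frog', 'coffee', 'system'] (min_width=22, slack=0)
Line 2: ['angry', 'the', 'violin', 'make'] (min_width=21, slack=1)
Line 3: ['been', 'hospital', 'address'] (min_width=21, slack=1)
Line 4: ['milk', 'stone', 'play', 'and'] (min_width=19, slack=3)
Line 5: ['language', 'knife'] (min_width=14, slack=8)
Total lines: 5

Answer: 5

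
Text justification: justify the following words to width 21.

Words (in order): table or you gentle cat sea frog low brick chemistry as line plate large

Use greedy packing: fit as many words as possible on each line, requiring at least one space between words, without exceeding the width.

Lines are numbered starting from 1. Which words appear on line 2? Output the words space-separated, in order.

Answer: cat sea frog low

Derivation:
Line 1: ['table', 'or', 'you', 'gentle'] (min_width=19, slack=2)
Line 2: ['cat', 'sea', 'frog', 'low'] (min_width=16, slack=5)
Line 3: ['brick', 'chemistry', 'as'] (min_width=18, slack=3)
Line 4: ['line', 'plate', 'large'] (min_width=16, slack=5)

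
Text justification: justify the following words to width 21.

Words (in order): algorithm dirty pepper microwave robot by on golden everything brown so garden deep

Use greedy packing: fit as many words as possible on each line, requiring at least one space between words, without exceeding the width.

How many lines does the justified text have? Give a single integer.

Answer: 5

Derivation:
Line 1: ['algorithm', 'dirty'] (min_width=15, slack=6)
Line 2: ['pepper', 'microwave'] (min_width=16, slack=5)
Line 3: ['robot', 'by', 'on', 'golden'] (min_width=18, slack=3)
Line 4: ['everything', 'brown', 'so'] (min_width=19, slack=2)
Line 5: ['garden', 'deep'] (min_width=11, slack=10)
Total lines: 5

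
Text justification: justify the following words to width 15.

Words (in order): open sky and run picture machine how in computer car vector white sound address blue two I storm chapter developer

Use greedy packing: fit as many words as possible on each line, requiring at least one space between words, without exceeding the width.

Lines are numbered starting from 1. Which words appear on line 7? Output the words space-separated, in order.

Line 1: ['open', 'sky', 'and'] (min_width=12, slack=3)
Line 2: ['run', 'picture'] (min_width=11, slack=4)
Line 3: ['machine', 'how', 'in'] (min_width=14, slack=1)
Line 4: ['computer', 'car'] (min_width=12, slack=3)
Line 5: ['vector', 'white'] (min_width=12, slack=3)
Line 6: ['sound', 'address'] (min_width=13, slack=2)
Line 7: ['blue', 'two', 'I'] (min_width=10, slack=5)
Line 8: ['storm', 'chapter'] (min_width=13, slack=2)
Line 9: ['developer'] (min_width=9, slack=6)

Answer: blue two I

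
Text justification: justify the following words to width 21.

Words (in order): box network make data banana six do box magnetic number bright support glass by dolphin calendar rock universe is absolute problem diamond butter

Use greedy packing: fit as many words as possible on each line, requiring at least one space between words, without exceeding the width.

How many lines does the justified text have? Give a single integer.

Line 1: ['box', 'network', 'make', 'data'] (min_width=21, slack=0)
Line 2: ['banana', 'six', 'do', 'box'] (min_width=17, slack=4)
Line 3: ['magnetic', 'number'] (min_width=15, slack=6)
Line 4: ['bright', 'support', 'glass'] (min_width=20, slack=1)
Line 5: ['by', 'dolphin', 'calendar'] (min_width=19, slack=2)
Line 6: ['rock', 'universe', 'is'] (min_width=16, slack=5)
Line 7: ['absolute', 'problem'] (min_width=16, slack=5)
Line 8: ['diamond', 'butter'] (min_width=14, slack=7)
Total lines: 8

Answer: 8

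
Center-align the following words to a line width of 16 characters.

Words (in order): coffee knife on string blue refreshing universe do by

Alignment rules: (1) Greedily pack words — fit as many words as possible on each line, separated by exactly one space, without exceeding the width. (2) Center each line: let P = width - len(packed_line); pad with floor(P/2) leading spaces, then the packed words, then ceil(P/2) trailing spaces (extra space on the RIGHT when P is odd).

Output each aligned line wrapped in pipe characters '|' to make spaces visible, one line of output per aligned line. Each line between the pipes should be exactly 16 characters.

Line 1: ['coffee', 'knife', 'on'] (min_width=15, slack=1)
Line 2: ['string', 'blue'] (min_width=11, slack=5)
Line 3: ['refreshing'] (min_width=10, slack=6)
Line 4: ['universe', 'do', 'by'] (min_width=14, slack=2)

Answer: |coffee knife on |
|  string blue   |
|   refreshing   |
| universe do by |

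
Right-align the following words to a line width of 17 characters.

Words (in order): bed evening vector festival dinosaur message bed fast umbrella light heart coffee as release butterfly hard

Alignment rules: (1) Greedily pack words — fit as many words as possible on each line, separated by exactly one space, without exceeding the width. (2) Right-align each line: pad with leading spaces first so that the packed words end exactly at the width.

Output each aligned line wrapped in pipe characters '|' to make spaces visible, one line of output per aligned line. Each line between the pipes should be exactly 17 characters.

Answer: |      bed evening|
|  vector festival|
| dinosaur message|
|bed fast umbrella|
|      light heart|
|coffee as release|
|   butterfly hard|

Derivation:
Line 1: ['bed', 'evening'] (min_width=11, slack=6)
Line 2: ['vector', 'festival'] (min_width=15, slack=2)
Line 3: ['dinosaur', 'message'] (min_width=16, slack=1)
Line 4: ['bed', 'fast', 'umbrella'] (min_width=17, slack=0)
Line 5: ['light', 'heart'] (min_width=11, slack=6)
Line 6: ['coffee', 'as', 'release'] (min_width=17, slack=0)
Line 7: ['butterfly', 'hard'] (min_width=14, slack=3)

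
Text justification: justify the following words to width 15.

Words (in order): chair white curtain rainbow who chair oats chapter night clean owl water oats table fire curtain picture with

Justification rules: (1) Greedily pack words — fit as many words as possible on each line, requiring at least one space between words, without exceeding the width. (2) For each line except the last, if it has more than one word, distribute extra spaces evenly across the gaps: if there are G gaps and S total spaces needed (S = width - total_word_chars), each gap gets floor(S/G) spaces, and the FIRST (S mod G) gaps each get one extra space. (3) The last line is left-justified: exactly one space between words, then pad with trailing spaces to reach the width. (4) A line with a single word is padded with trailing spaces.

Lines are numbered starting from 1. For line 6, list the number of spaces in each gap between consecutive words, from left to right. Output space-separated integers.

Answer: 1 1

Derivation:
Line 1: ['chair', 'white'] (min_width=11, slack=4)
Line 2: ['curtain', 'rainbow'] (min_width=15, slack=0)
Line 3: ['who', 'chair', 'oats'] (min_width=14, slack=1)
Line 4: ['chapter', 'night'] (min_width=13, slack=2)
Line 5: ['clean', 'owl', 'water'] (min_width=15, slack=0)
Line 6: ['oats', 'table', 'fire'] (min_width=15, slack=0)
Line 7: ['curtain', 'picture'] (min_width=15, slack=0)
Line 8: ['with'] (min_width=4, slack=11)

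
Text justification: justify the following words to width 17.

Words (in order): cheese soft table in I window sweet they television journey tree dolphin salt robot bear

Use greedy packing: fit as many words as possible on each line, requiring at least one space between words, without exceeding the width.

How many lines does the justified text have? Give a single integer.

Line 1: ['cheese', 'soft', 'table'] (min_width=17, slack=0)
Line 2: ['in', 'I', 'window', 'sweet'] (min_width=17, slack=0)
Line 3: ['they', 'television'] (min_width=15, slack=2)
Line 4: ['journey', 'tree'] (min_width=12, slack=5)
Line 5: ['dolphin', 'salt'] (min_width=12, slack=5)
Line 6: ['robot', 'bear'] (min_width=10, slack=7)
Total lines: 6

Answer: 6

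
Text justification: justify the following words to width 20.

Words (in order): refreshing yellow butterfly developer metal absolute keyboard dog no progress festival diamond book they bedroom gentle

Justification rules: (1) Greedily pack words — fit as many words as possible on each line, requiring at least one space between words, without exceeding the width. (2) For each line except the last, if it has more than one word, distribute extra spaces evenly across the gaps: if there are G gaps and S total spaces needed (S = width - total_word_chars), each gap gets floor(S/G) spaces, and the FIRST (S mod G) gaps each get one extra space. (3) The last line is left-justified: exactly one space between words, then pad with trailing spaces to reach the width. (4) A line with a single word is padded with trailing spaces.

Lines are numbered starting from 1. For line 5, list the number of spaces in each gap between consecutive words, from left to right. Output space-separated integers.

Answer: 4

Derivation:
Line 1: ['refreshing', 'yellow'] (min_width=17, slack=3)
Line 2: ['butterfly', 'developer'] (min_width=19, slack=1)
Line 3: ['metal', 'absolute'] (min_width=14, slack=6)
Line 4: ['keyboard', 'dog', 'no'] (min_width=15, slack=5)
Line 5: ['progress', 'festival'] (min_width=17, slack=3)
Line 6: ['diamond', 'book', 'they'] (min_width=17, slack=3)
Line 7: ['bedroom', 'gentle'] (min_width=14, slack=6)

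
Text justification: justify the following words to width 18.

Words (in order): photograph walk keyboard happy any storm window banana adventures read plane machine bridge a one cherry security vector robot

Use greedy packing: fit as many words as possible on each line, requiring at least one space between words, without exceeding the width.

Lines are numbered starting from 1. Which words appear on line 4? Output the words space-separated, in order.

Line 1: ['photograph', 'walk'] (min_width=15, slack=3)
Line 2: ['keyboard', 'happy', 'any'] (min_width=18, slack=0)
Line 3: ['storm', 'window'] (min_width=12, slack=6)
Line 4: ['banana', 'adventures'] (min_width=17, slack=1)
Line 5: ['read', 'plane', 'machine'] (min_width=18, slack=0)
Line 6: ['bridge', 'a', 'one'] (min_width=12, slack=6)
Line 7: ['cherry', 'security'] (min_width=15, slack=3)
Line 8: ['vector', 'robot'] (min_width=12, slack=6)

Answer: banana adventures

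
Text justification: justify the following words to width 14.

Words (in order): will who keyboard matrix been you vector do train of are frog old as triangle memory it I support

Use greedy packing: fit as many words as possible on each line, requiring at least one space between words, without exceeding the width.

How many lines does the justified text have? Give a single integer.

Answer: 9

Derivation:
Line 1: ['will', 'who'] (min_width=8, slack=6)
Line 2: ['keyboard'] (min_width=8, slack=6)
Line 3: ['matrix', 'been'] (min_width=11, slack=3)
Line 4: ['you', 'vector', 'do'] (min_width=13, slack=1)
Line 5: ['train', 'of', 'are'] (min_width=12, slack=2)
Line 6: ['frog', 'old', 'as'] (min_width=11, slack=3)
Line 7: ['triangle'] (min_width=8, slack=6)
Line 8: ['memory', 'it', 'I'] (min_width=11, slack=3)
Line 9: ['support'] (min_width=7, slack=7)
Total lines: 9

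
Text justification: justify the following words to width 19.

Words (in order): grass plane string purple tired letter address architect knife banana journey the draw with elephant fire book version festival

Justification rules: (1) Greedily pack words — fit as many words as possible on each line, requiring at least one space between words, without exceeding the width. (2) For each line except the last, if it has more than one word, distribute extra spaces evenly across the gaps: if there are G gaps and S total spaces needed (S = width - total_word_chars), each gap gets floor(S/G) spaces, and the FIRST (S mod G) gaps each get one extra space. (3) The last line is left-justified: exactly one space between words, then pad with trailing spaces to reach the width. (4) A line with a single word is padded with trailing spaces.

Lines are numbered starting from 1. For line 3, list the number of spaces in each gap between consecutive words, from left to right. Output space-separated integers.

Line 1: ['grass', 'plane', 'string'] (min_width=18, slack=1)
Line 2: ['purple', 'tired', 'letter'] (min_width=19, slack=0)
Line 3: ['address', 'architect'] (min_width=17, slack=2)
Line 4: ['knife', 'banana'] (min_width=12, slack=7)
Line 5: ['journey', 'the', 'draw'] (min_width=16, slack=3)
Line 6: ['with', 'elephant', 'fire'] (min_width=18, slack=1)
Line 7: ['book', 'version'] (min_width=12, slack=7)
Line 8: ['festival'] (min_width=8, slack=11)

Answer: 3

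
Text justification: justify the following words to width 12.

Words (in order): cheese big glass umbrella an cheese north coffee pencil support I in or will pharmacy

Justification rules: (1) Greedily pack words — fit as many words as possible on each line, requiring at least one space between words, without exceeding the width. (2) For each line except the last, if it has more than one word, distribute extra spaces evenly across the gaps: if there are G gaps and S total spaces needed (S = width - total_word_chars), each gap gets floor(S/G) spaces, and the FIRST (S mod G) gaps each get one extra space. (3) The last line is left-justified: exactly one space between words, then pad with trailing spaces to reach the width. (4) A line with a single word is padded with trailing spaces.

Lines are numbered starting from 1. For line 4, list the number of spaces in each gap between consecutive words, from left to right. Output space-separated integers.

Answer: 1

Derivation:
Line 1: ['cheese', 'big'] (min_width=10, slack=2)
Line 2: ['glass'] (min_width=5, slack=7)
Line 3: ['umbrella', 'an'] (min_width=11, slack=1)
Line 4: ['cheese', 'north'] (min_width=12, slack=0)
Line 5: ['coffee'] (min_width=6, slack=6)
Line 6: ['pencil'] (min_width=6, slack=6)
Line 7: ['support', 'I', 'in'] (min_width=12, slack=0)
Line 8: ['or', 'will'] (min_width=7, slack=5)
Line 9: ['pharmacy'] (min_width=8, slack=4)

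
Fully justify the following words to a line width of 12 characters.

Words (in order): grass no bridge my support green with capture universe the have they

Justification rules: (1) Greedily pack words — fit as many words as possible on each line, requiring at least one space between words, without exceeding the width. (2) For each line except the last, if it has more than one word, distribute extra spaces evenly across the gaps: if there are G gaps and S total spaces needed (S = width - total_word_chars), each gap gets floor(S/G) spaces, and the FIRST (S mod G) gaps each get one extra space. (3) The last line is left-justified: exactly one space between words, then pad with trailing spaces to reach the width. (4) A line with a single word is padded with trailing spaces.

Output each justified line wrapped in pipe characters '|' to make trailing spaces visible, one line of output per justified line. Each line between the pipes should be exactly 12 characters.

Line 1: ['grass', 'no'] (min_width=8, slack=4)
Line 2: ['bridge', 'my'] (min_width=9, slack=3)
Line 3: ['support'] (min_width=7, slack=5)
Line 4: ['green', 'with'] (min_width=10, slack=2)
Line 5: ['capture'] (min_width=7, slack=5)
Line 6: ['universe', 'the'] (min_width=12, slack=0)
Line 7: ['have', 'they'] (min_width=9, slack=3)

Answer: |grass     no|
|bridge    my|
|support     |
|green   with|
|capture     |
|universe the|
|have they   |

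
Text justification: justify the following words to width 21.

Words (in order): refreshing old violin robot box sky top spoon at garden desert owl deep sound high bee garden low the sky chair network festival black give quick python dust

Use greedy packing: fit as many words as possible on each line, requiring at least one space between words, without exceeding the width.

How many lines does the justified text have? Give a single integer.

Line 1: ['refreshing', 'old', 'violin'] (min_width=21, slack=0)
Line 2: ['robot', 'box', 'sky', 'top'] (min_width=17, slack=4)
Line 3: ['spoon', 'at', 'garden'] (min_width=15, slack=6)
Line 4: ['desert', 'owl', 'deep', 'sound'] (min_width=21, slack=0)
Line 5: ['high', 'bee', 'garden', 'low'] (min_width=19, slack=2)
Line 6: ['the', 'sky', 'chair', 'network'] (min_width=21, slack=0)
Line 7: ['festival', 'black', 'give'] (min_width=19, slack=2)
Line 8: ['quick', 'python', 'dust'] (min_width=17, slack=4)
Total lines: 8

Answer: 8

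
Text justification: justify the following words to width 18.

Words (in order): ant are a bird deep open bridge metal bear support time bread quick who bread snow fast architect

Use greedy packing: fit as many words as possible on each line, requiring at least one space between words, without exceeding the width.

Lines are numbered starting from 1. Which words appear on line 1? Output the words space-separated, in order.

Answer: ant are a bird

Derivation:
Line 1: ['ant', 'are', 'a', 'bird'] (min_width=14, slack=4)
Line 2: ['deep', 'open', 'bridge'] (min_width=16, slack=2)
Line 3: ['metal', 'bear', 'support'] (min_width=18, slack=0)
Line 4: ['time', 'bread', 'quick'] (min_width=16, slack=2)
Line 5: ['who', 'bread', 'snow'] (min_width=14, slack=4)
Line 6: ['fast', 'architect'] (min_width=14, slack=4)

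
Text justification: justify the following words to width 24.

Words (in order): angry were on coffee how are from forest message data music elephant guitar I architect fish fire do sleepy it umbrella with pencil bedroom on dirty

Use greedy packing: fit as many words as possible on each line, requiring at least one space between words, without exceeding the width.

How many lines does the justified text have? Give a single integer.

Line 1: ['angry', 'were', 'on', 'coffee', 'how'] (min_width=24, slack=0)
Line 2: ['are', 'from', 'forest', 'message'] (min_width=23, slack=1)
Line 3: ['data', 'music', 'elephant'] (min_width=19, slack=5)
Line 4: ['guitar', 'I', 'architect', 'fish'] (min_width=23, slack=1)
Line 5: ['fire', 'do', 'sleepy', 'it'] (min_width=17, slack=7)
Line 6: ['umbrella', 'with', 'pencil'] (min_width=20, slack=4)
Line 7: ['bedroom', 'on', 'dirty'] (min_width=16, slack=8)
Total lines: 7

Answer: 7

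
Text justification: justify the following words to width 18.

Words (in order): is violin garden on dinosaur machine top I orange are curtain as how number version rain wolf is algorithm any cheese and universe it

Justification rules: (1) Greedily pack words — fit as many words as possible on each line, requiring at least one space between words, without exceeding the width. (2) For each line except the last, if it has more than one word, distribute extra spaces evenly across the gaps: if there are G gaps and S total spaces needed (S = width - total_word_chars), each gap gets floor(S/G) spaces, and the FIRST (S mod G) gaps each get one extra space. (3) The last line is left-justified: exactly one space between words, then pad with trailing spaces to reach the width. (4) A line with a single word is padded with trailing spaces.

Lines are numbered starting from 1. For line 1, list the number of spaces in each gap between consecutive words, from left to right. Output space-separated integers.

Answer: 2 2

Derivation:
Line 1: ['is', 'violin', 'garden'] (min_width=16, slack=2)
Line 2: ['on', 'dinosaur'] (min_width=11, slack=7)
Line 3: ['machine', 'top', 'I'] (min_width=13, slack=5)
Line 4: ['orange', 'are', 'curtain'] (min_width=18, slack=0)
Line 5: ['as', 'how', 'number'] (min_width=13, slack=5)
Line 6: ['version', 'rain', 'wolf'] (min_width=17, slack=1)
Line 7: ['is', 'algorithm', 'any'] (min_width=16, slack=2)
Line 8: ['cheese', 'and'] (min_width=10, slack=8)
Line 9: ['universe', 'it'] (min_width=11, slack=7)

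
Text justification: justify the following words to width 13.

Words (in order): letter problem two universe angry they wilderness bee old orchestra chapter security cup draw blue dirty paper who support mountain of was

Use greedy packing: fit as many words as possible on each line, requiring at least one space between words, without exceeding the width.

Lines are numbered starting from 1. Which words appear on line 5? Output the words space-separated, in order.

Answer: wilderness

Derivation:
Line 1: ['letter'] (min_width=6, slack=7)
Line 2: ['problem', 'two'] (min_width=11, slack=2)
Line 3: ['universe'] (min_width=8, slack=5)
Line 4: ['angry', 'they'] (min_width=10, slack=3)
Line 5: ['wilderness'] (min_width=10, slack=3)
Line 6: ['bee', 'old'] (min_width=7, slack=6)
Line 7: ['orchestra'] (min_width=9, slack=4)
Line 8: ['chapter'] (min_width=7, slack=6)
Line 9: ['security', 'cup'] (min_width=12, slack=1)
Line 10: ['draw', 'blue'] (min_width=9, slack=4)
Line 11: ['dirty', 'paper'] (min_width=11, slack=2)
Line 12: ['who', 'support'] (min_width=11, slack=2)
Line 13: ['mountain', 'of'] (min_width=11, slack=2)
Line 14: ['was'] (min_width=3, slack=10)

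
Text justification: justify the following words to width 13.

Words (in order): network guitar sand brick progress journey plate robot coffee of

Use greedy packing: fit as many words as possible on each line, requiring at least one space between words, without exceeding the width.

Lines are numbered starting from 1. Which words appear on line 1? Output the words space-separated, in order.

Answer: network

Derivation:
Line 1: ['network'] (min_width=7, slack=6)
Line 2: ['guitar', 'sand'] (min_width=11, slack=2)
Line 3: ['brick'] (min_width=5, slack=8)
Line 4: ['progress'] (min_width=8, slack=5)
Line 5: ['journey', 'plate'] (min_width=13, slack=0)
Line 6: ['robot', 'coffee'] (min_width=12, slack=1)
Line 7: ['of'] (min_width=2, slack=11)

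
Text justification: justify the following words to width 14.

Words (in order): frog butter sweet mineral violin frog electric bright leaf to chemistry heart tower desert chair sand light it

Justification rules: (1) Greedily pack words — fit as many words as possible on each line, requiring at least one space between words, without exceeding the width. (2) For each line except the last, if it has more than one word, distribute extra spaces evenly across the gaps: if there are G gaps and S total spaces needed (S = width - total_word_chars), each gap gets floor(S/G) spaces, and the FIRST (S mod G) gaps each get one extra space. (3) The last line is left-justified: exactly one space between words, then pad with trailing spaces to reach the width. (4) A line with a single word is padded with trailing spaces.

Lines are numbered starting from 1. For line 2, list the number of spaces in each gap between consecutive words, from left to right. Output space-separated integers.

Line 1: ['frog', 'butter'] (min_width=11, slack=3)
Line 2: ['sweet', 'mineral'] (min_width=13, slack=1)
Line 3: ['violin', 'frog'] (min_width=11, slack=3)
Line 4: ['electric'] (min_width=8, slack=6)
Line 5: ['bright', 'leaf', 'to'] (min_width=14, slack=0)
Line 6: ['chemistry'] (min_width=9, slack=5)
Line 7: ['heart', 'tower'] (min_width=11, slack=3)
Line 8: ['desert', 'chair'] (min_width=12, slack=2)
Line 9: ['sand', 'light', 'it'] (min_width=13, slack=1)

Answer: 2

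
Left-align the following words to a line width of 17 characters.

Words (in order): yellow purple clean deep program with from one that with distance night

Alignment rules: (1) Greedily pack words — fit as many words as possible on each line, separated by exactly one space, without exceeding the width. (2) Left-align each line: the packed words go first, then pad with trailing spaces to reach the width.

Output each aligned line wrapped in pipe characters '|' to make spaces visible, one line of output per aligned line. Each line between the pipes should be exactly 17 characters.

Answer: |yellow purple    |
|clean deep       |
|program with from|
|one that with    |
|distance night   |

Derivation:
Line 1: ['yellow', 'purple'] (min_width=13, slack=4)
Line 2: ['clean', 'deep'] (min_width=10, slack=7)
Line 3: ['program', 'with', 'from'] (min_width=17, slack=0)
Line 4: ['one', 'that', 'with'] (min_width=13, slack=4)
Line 5: ['distance', 'night'] (min_width=14, slack=3)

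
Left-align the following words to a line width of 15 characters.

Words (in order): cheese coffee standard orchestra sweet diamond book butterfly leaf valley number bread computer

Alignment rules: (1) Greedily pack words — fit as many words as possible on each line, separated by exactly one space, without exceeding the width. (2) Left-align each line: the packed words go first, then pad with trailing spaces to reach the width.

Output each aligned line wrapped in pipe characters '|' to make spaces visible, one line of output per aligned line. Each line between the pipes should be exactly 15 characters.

Answer: |cheese coffee  |
|standard       |
|orchestra sweet|
|diamond book   |
|butterfly leaf |
|valley number  |
|bread computer |

Derivation:
Line 1: ['cheese', 'coffee'] (min_width=13, slack=2)
Line 2: ['standard'] (min_width=8, slack=7)
Line 3: ['orchestra', 'sweet'] (min_width=15, slack=0)
Line 4: ['diamond', 'book'] (min_width=12, slack=3)
Line 5: ['butterfly', 'leaf'] (min_width=14, slack=1)
Line 6: ['valley', 'number'] (min_width=13, slack=2)
Line 7: ['bread', 'computer'] (min_width=14, slack=1)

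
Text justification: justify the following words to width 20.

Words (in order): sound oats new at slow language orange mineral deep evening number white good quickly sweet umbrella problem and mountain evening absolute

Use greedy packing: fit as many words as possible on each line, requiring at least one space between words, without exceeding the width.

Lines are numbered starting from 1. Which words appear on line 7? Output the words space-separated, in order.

Answer: mountain evening

Derivation:
Line 1: ['sound', 'oats', 'new', 'at'] (min_width=17, slack=3)
Line 2: ['slow', 'language', 'orange'] (min_width=20, slack=0)
Line 3: ['mineral', 'deep', 'evening'] (min_width=20, slack=0)
Line 4: ['number', 'white', 'good'] (min_width=17, slack=3)
Line 5: ['quickly', 'sweet'] (min_width=13, slack=7)
Line 6: ['umbrella', 'problem', 'and'] (min_width=20, slack=0)
Line 7: ['mountain', 'evening'] (min_width=16, slack=4)
Line 8: ['absolute'] (min_width=8, slack=12)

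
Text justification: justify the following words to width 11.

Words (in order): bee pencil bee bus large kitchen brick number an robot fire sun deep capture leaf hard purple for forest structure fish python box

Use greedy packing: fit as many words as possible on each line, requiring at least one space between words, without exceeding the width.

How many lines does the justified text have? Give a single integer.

Line 1: ['bee', 'pencil'] (min_width=10, slack=1)
Line 2: ['bee', 'bus'] (min_width=7, slack=4)
Line 3: ['large'] (min_width=5, slack=6)
Line 4: ['kitchen'] (min_width=7, slack=4)
Line 5: ['brick'] (min_width=5, slack=6)
Line 6: ['number', 'an'] (min_width=9, slack=2)
Line 7: ['robot', 'fire'] (min_width=10, slack=1)
Line 8: ['sun', 'deep'] (min_width=8, slack=3)
Line 9: ['capture'] (min_width=7, slack=4)
Line 10: ['leaf', 'hard'] (min_width=9, slack=2)
Line 11: ['purple', 'for'] (min_width=10, slack=1)
Line 12: ['forest'] (min_width=6, slack=5)
Line 13: ['structure'] (min_width=9, slack=2)
Line 14: ['fish', 'python'] (min_width=11, slack=0)
Line 15: ['box'] (min_width=3, slack=8)
Total lines: 15

Answer: 15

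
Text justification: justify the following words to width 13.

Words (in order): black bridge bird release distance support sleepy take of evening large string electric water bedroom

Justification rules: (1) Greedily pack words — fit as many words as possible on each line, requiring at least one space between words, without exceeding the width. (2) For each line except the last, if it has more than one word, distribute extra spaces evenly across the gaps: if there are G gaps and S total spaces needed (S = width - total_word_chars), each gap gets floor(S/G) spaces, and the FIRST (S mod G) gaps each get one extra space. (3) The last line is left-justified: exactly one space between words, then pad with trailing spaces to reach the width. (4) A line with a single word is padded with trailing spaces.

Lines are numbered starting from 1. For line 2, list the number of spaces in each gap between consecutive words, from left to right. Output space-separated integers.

Answer: 2

Derivation:
Line 1: ['black', 'bridge'] (min_width=12, slack=1)
Line 2: ['bird', 'release'] (min_width=12, slack=1)
Line 3: ['distance'] (min_width=8, slack=5)
Line 4: ['support'] (min_width=7, slack=6)
Line 5: ['sleepy', 'take'] (min_width=11, slack=2)
Line 6: ['of', 'evening'] (min_width=10, slack=3)
Line 7: ['large', 'string'] (min_width=12, slack=1)
Line 8: ['electric'] (min_width=8, slack=5)
Line 9: ['water', 'bedroom'] (min_width=13, slack=0)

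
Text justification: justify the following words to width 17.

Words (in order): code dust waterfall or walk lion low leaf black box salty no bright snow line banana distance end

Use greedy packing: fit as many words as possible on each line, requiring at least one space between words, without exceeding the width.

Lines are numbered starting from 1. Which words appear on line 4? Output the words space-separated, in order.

Line 1: ['code', 'dust'] (min_width=9, slack=8)
Line 2: ['waterfall', 'or', 'walk'] (min_width=17, slack=0)
Line 3: ['lion', 'low', 'leaf'] (min_width=13, slack=4)
Line 4: ['black', 'box', 'salty'] (min_width=15, slack=2)
Line 5: ['no', 'bright', 'snow'] (min_width=14, slack=3)
Line 6: ['line', 'banana'] (min_width=11, slack=6)
Line 7: ['distance', 'end'] (min_width=12, slack=5)

Answer: black box salty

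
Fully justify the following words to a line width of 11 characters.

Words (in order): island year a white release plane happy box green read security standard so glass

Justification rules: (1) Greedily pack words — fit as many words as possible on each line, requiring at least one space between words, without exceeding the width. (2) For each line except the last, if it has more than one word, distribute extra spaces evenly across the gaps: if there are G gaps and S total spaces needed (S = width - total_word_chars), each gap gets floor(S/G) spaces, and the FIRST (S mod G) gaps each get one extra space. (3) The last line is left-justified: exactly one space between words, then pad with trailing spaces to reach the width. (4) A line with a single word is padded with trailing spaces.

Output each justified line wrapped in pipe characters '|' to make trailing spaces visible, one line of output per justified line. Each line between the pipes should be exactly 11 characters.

Line 1: ['island', 'year'] (min_width=11, slack=0)
Line 2: ['a', 'white'] (min_width=7, slack=4)
Line 3: ['release'] (min_width=7, slack=4)
Line 4: ['plane', 'happy'] (min_width=11, slack=0)
Line 5: ['box', 'green'] (min_width=9, slack=2)
Line 6: ['read'] (min_width=4, slack=7)
Line 7: ['security'] (min_width=8, slack=3)
Line 8: ['standard', 'so'] (min_width=11, slack=0)
Line 9: ['glass'] (min_width=5, slack=6)

Answer: |island year|
|a     white|
|release    |
|plane happy|
|box   green|
|read       |
|security   |
|standard so|
|glass      |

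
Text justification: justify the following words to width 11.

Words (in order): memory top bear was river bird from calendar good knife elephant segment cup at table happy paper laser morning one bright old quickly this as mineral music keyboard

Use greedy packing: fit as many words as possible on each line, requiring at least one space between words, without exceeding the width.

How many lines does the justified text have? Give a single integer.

Answer: 18

Derivation:
Line 1: ['memory', 'top'] (min_width=10, slack=1)
Line 2: ['bear', 'was'] (min_width=8, slack=3)
Line 3: ['river', 'bird'] (min_width=10, slack=1)
Line 4: ['from'] (min_width=4, slack=7)
Line 5: ['calendar'] (min_width=8, slack=3)
Line 6: ['good', 'knife'] (min_width=10, slack=1)
Line 7: ['elephant'] (min_width=8, slack=3)
Line 8: ['segment', 'cup'] (min_width=11, slack=0)
Line 9: ['at', 'table'] (min_width=8, slack=3)
Line 10: ['happy', 'paper'] (min_width=11, slack=0)
Line 11: ['laser'] (min_width=5, slack=6)
Line 12: ['morning', 'one'] (min_width=11, slack=0)
Line 13: ['bright', 'old'] (min_width=10, slack=1)
Line 14: ['quickly'] (min_width=7, slack=4)
Line 15: ['this', 'as'] (min_width=7, slack=4)
Line 16: ['mineral'] (min_width=7, slack=4)
Line 17: ['music'] (min_width=5, slack=6)
Line 18: ['keyboard'] (min_width=8, slack=3)
Total lines: 18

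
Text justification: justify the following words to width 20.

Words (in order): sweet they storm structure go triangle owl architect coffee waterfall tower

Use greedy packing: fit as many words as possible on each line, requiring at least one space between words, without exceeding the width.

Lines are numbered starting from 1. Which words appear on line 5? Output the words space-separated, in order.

Answer: waterfall tower

Derivation:
Line 1: ['sweet', 'they', 'storm'] (min_width=16, slack=4)
Line 2: ['structure', 'go'] (min_width=12, slack=8)
Line 3: ['triangle', 'owl'] (min_width=12, slack=8)
Line 4: ['architect', 'coffee'] (min_width=16, slack=4)
Line 5: ['waterfall', 'tower'] (min_width=15, slack=5)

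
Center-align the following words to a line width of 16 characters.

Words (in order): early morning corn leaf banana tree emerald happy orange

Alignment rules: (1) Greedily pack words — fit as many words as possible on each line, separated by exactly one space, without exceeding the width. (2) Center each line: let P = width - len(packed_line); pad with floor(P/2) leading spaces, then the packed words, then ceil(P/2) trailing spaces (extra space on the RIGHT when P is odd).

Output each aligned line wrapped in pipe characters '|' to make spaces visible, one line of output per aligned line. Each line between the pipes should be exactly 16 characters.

Answer: | early morning  |
|corn leaf banana|
|  tree emerald  |
|  happy orange  |

Derivation:
Line 1: ['early', 'morning'] (min_width=13, slack=3)
Line 2: ['corn', 'leaf', 'banana'] (min_width=16, slack=0)
Line 3: ['tree', 'emerald'] (min_width=12, slack=4)
Line 4: ['happy', 'orange'] (min_width=12, slack=4)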